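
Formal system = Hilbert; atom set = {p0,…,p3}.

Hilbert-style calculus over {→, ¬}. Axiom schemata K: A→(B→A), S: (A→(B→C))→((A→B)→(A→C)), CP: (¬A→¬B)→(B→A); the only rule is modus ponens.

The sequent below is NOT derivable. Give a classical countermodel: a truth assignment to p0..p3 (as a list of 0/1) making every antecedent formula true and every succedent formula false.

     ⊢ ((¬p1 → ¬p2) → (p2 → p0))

Truth-table refutation:
  v=0000: Γ:[] Δ:[((¬p1 → ¬p2) → (p2 → p0))=T] refutes=False
  v=0001: Γ:[] Δ:[((¬p1 → ¬p2) → (p2 → p0))=T] refutes=False
  v=0010: Γ:[] Δ:[((¬p1 → ¬p2) → (p2 → p0))=T] refutes=False
  v=0011: Γ:[] Δ:[((¬p1 → ¬p2) → (p2 → p0))=T] refutes=False
  v=0100: Γ:[] Δ:[((¬p1 → ¬p2) → (p2 → p0))=T] refutes=False
  v=0101: Γ:[] Δ:[((¬p1 → ¬p2) → (p2 → p0))=T] refutes=False
  v=0110: Γ:[] Δ:[((¬p1 → ¬p2) → (p2 → p0))=F] refutes=True  ← countermodel

Result: [0, 1, 1, 0]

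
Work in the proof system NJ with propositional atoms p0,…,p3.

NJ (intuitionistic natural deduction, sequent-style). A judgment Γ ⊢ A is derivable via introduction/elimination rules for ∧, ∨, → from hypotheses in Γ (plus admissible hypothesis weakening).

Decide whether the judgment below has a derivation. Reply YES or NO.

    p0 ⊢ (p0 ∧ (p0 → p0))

Proof tree:
[∧I] p0 ⊢ (p0 ∧ (p0 → p0))
  [Ax] p0 ⊢ p0
  [→I]  ⊢ (p0 → p0)
    [Ax] p0 ⊢ p0

Result: YES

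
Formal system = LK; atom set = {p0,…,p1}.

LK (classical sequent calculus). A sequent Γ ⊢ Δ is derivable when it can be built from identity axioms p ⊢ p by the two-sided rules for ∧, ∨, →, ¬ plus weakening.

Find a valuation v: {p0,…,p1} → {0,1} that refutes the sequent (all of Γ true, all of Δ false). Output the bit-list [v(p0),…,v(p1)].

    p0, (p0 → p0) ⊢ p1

Search for a countermodel by truth-table:
  v=00: Γ:[p0=F, (p0 → p0)=T] Δ:[p1=F] refutes=False
  v=01: Γ:[p0=F, (p0 → p0)=T] Δ:[p1=T] refutes=False
  v=10: Γ:[p0=T, (p0 → p0)=T] Δ:[p1=F] refutes=True  ← countermodel

Result: [1, 0]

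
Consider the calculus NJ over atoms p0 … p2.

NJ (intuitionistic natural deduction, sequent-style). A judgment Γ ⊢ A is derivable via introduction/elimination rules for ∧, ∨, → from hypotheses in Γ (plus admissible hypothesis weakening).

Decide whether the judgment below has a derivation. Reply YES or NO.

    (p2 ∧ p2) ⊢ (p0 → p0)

Proof tree:
[Wk] (p2 ∧ p2) ⊢ (p0 → p0)
  [→I]  ⊢ (p0 → p0)
    [Ax] p0 ⊢ p0

Result: YES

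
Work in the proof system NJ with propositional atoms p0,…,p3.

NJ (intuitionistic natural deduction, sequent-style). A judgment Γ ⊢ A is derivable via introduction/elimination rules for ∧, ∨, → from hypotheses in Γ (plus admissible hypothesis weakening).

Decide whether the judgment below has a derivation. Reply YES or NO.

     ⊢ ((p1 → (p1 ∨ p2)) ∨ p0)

Derivation (root first):
[∨I₁]  ⊢ ((p1 → (p1 ∨ p2)) ∨ p0)
  [→I]  ⊢ (p1 → (p1 ∨ p2))
    [∨I₁] p1 ⊢ (p1 ∨ p2)
      [Ax] p1 ⊢ p1

Result: YES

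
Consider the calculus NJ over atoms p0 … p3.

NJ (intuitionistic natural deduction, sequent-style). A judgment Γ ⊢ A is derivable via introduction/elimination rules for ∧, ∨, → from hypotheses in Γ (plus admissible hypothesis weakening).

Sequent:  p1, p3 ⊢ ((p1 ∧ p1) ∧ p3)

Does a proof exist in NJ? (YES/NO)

Proof tree:
[∧I] p1, p3 ⊢ ((p1 ∧ p1) ∧ p3)
  [∧I] p1 ⊢ (p1 ∧ p1)
    [Ax] p1 ⊢ p1
    [Ax] p1 ⊢ p1
  [Ax] p3 ⊢ p3

Result: YES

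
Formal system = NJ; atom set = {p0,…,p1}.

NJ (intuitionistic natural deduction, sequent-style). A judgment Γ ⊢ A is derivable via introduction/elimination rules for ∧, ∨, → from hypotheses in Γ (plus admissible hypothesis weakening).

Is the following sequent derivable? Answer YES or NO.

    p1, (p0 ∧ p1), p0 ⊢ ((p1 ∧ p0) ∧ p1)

Proof tree:
[∧I] p1, (p0 ∧ p1), p0 ⊢ ((p1 ∧ p0) ∧ p1)
  [∧I] p1, (p0 ∧ p1), p0 ⊢ (p1 ∧ p0)
    [Wk] p1, (p0 ∧ p1) ⊢ p1
      [Ax] p1 ⊢ p1
    [Wk] p0, p1 ⊢ p0
      [Ax] p0 ⊢ p0
  [Ax] p1 ⊢ p1

Result: YES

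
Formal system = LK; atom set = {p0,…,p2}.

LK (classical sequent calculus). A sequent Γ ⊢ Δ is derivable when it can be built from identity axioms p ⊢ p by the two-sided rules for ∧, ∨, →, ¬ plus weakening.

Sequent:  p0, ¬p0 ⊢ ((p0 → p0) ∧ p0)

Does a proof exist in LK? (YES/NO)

Proof tree:
[¬L] p0, ¬p0 ⊢ ((p0 → p0) ∧ p0)
  [WR] p0 ⊢ ((p0 → p0) ∧ p0), p0
    [∧R] p0 ⊢ ((p0 → p0) ∧ p0)
      [→R]  ⊢ (p0 → p0)
        [Ax] p0 ⊢ p0
      [Ax] p0 ⊢ p0

Result: YES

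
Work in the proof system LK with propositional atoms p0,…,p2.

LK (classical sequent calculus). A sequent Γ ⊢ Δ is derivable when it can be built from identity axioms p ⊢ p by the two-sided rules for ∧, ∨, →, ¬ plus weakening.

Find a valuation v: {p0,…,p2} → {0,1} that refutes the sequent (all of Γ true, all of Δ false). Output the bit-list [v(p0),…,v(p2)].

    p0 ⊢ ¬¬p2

Search for a countermodel by truth-table:
  v=000: Γ:[p0=F] Δ:[¬¬p2=F] refutes=False
  v=001: Γ:[p0=F] Δ:[¬¬p2=T] refutes=False
  v=010: Γ:[p0=F] Δ:[¬¬p2=F] refutes=False
  v=011: Γ:[p0=F] Δ:[¬¬p2=T] refutes=False
  v=100: Γ:[p0=T] Δ:[¬¬p2=F] refutes=True  ← countermodel

Result: [1, 0, 0]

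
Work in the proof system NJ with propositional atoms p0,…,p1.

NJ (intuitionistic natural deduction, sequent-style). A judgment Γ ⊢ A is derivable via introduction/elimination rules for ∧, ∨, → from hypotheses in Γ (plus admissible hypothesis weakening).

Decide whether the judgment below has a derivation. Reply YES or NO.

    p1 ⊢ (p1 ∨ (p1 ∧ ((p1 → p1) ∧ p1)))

Derivation (root first):
[∨I₂] p1 ⊢ (p1 ∨ (p1 ∧ ((p1 → p1) ∧ p1)))
  [∧I] p1 ⊢ (p1 ∧ ((p1 → p1) ∧ p1))
    [Ax] p1 ⊢ p1
    [∧I] p1 ⊢ ((p1 → p1) ∧ p1)
      [→I]  ⊢ (p1 → p1)
        [Ax] p1 ⊢ p1
      [Ax] p1 ⊢ p1

Result: YES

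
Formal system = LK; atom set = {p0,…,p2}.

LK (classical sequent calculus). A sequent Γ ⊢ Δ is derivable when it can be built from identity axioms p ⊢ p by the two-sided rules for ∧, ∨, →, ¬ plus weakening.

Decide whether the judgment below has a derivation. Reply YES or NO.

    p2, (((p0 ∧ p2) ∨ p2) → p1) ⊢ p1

Proof tree:
[→L] p2, (((p0 ∧ p2) ∨ p2) → p1) ⊢ p1
  [∨R] p2 ⊢ ((p0 ∧ p2) ∨ p2)
    [∧R] p2 ⊢ p2, (p0 ∧ p2)
      [WR] p2 ⊢ p2, p0
        [Ax] p2 ⊢ p2
      [Ax] p2 ⊢ p2
  [Ax] p1 ⊢ p1

Result: YES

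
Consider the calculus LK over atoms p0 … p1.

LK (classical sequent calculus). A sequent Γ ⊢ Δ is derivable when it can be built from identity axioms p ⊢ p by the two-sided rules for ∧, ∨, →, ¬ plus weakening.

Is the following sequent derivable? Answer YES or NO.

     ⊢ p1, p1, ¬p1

Derivation trace:
[¬R]  ⊢ p1, p1, ¬p1
  [WR] p1 ⊢ p1, p1
    [Ax] p1 ⊢ p1

Result: YES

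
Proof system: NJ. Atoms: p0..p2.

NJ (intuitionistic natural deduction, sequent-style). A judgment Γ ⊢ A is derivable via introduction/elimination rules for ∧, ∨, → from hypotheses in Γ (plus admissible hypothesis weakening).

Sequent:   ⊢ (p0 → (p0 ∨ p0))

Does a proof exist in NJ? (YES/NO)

Derivation (root first):
[→I]  ⊢ (p0 → (p0 ∨ p0))
  [∨I₁] p0 ⊢ (p0 ∨ p0)
    [Ax] p0 ⊢ p0

Result: YES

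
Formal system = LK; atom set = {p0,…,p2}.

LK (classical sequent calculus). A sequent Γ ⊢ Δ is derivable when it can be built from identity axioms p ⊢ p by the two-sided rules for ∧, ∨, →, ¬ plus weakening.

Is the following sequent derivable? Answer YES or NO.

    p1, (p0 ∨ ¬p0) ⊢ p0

Search for a countermodel by truth-table:
  v=000: Γ:[p1=F, (p0 ∨ ¬p0)=T] Δ:[p0=F] refutes=False
  v=001: Γ:[p1=F, (p0 ∨ ¬p0)=T] Δ:[p0=F] refutes=False
  v=010: Γ:[p1=T, (p0 ∨ ¬p0)=T] Δ:[p0=F] refutes=True  ← countermodel

Result: NO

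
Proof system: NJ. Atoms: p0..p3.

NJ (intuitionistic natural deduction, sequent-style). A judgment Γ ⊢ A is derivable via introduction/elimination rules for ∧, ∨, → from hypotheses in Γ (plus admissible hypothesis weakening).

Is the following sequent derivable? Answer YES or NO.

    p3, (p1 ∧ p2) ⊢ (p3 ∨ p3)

Proof tree:
[∨I₂] p3, (p1 ∧ p2) ⊢ (p3 ∨ p3)
  [Wk] p3, (p1 ∧ p2) ⊢ p3
    [Ax] p3 ⊢ p3

Result: YES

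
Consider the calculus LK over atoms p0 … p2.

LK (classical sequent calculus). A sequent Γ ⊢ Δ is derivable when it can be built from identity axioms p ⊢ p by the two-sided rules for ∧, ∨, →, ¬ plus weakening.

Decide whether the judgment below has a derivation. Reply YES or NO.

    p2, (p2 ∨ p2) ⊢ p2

Derivation (root first):
[∨L] p2, (p2 ∨ p2) ⊢ p2
  [WL] p2, p2 ⊢ p2
    [Ax] p2 ⊢ p2
  [Ax] p2 ⊢ p2

Result: YES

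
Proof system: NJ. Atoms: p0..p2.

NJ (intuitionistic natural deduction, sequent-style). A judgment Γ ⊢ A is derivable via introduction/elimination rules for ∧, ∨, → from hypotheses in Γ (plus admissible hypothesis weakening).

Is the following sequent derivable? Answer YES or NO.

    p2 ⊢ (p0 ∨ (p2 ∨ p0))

Proof tree:
[∨I₂] p2 ⊢ (p0 ∨ (p2 ∨ p0))
  [∨I₁] p2 ⊢ (p2 ∨ p0)
    [Ax] p2 ⊢ p2

Result: YES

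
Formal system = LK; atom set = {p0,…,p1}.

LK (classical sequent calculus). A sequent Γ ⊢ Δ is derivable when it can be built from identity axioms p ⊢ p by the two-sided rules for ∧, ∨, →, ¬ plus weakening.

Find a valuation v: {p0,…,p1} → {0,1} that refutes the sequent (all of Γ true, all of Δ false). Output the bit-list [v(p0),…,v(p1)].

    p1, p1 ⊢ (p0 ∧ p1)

Enumerate valuations to refute Γ ⊢ Δ:
  v=00: Γ:[p1=F, p1=F] Δ:[(p0 ∧ p1)=F] refutes=False
  v=01: Γ:[p1=T, p1=T] Δ:[(p0 ∧ p1)=F] refutes=True  ← countermodel

Result: [0, 1]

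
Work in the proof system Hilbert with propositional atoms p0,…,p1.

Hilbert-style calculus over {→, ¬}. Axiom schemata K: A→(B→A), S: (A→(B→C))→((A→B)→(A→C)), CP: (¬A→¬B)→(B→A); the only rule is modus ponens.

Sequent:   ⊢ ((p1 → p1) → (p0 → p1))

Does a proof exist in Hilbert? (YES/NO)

Truth-table refutation:
  v=00: Γ:[] Δ:[((p1 → p1) → (p0 → p1))=T] refutes=False
  v=01: Γ:[] Δ:[((p1 → p1) → (p0 → p1))=T] refutes=False
  v=10: Γ:[] Δ:[((p1 → p1) → (p0 → p1))=F] refutes=True  ← countermodel

Result: NO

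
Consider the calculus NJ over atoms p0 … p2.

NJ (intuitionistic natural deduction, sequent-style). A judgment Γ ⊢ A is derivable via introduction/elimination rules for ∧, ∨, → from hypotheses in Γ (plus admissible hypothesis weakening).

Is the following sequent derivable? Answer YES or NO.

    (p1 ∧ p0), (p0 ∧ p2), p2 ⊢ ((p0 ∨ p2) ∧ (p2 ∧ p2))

Derivation trace:
[∧I] (p1 ∧ p0), (p0 ∧ p2), p2 ⊢ ((p0 ∨ p2) ∧ (p2 ∧ p2))
  [Wk] p2, (p0 ∧ p2), (p1 ∧ p0) ⊢ (p0 ∨ p2)
    [∨I₂] p2, (p0 ∧ p2) ⊢ (p0 ∨ p2)
      [Wk] p2, (p0 ∧ p2) ⊢ p2
        [Ax] p2 ⊢ p2
  [∧I] p2, (p0 ∧ p2) ⊢ (p2 ∧ p2)
    [Wk] p2, (p0 ∧ p2) ⊢ p2
      [Ax] p2 ⊢ p2
    [Ax] p2 ⊢ p2

Result: YES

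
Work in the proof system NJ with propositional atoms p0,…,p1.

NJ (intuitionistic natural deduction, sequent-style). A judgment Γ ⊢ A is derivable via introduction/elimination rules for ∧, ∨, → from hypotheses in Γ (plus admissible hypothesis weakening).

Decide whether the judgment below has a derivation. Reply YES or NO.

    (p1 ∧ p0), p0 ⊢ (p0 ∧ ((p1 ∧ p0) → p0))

Proof tree:
[∧I] (p1 ∧ p0), p0 ⊢ (p0 ∧ ((p1 ∧ p0) → p0))
  [Wk] p0, (p1 ∧ p0) ⊢ p0
    [Ax] p0 ⊢ p0
  [→I] p0 ⊢ ((p1 ∧ p0) → p0)
    [Wk] p0, (p1 ∧ p0) ⊢ p0
      [Ax] p0 ⊢ p0

Result: YES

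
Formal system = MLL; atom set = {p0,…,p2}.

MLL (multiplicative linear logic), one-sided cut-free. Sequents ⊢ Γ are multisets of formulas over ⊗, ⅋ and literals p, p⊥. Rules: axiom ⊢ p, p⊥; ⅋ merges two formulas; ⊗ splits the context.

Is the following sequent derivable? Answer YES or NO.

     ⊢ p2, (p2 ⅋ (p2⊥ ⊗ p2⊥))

Proof tree:
[⅋]  ⊢ p2, (p2 ⅋ (p2⊥ ⊗ p2⊥))
  [⊗]  ⊢ p2, p2, (p2⊥ ⊗ p2⊥)
    [Ax]  ⊢ p2, p2⊥
    [Ax]  ⊢ p2, p2⊥

Result: YES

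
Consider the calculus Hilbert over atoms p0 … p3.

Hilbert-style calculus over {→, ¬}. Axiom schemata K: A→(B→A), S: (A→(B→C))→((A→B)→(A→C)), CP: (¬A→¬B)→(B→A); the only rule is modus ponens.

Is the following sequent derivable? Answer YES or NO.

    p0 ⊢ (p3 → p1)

Enumerate valuations to refute Γ ⊢ Δ:
  v=0000: Γ:[p0=F] Δ:[(p3 → p1)=T] refutes=False
  v=0001: Γ:[p0=F] Δ:[(p3 → p1)=F] refutes=False
  v=0010: Γ:[p0=F] Δ:[(p3 → p1)=T] refutes=False
  v=0011: Γ:[p0=F] Δ:[(p3 → p1)=F] refutes=False
  v=0100: Γ:[p0=F] Δ:[(p3 → p1)=T] refutes=False
  v=0101: Γ:[p0=F] Δ:[(p3 → p1)=T] refutes=False
  v=0110: Γ:[p0=F] Δ:[(p3 → p1)=T] refutes=False
  v=0111: Γ:[p0=F] Δ:[(p3 → p1)=T] refutes=False
  v=1000: Γ:[p0=T] Δ:[(p3 → p1)=T] refutes=False
  v=1001: Γ:[p0=T] Δ:[(p3 → p1)=F] refutes=True  ← countermodel

Result: NO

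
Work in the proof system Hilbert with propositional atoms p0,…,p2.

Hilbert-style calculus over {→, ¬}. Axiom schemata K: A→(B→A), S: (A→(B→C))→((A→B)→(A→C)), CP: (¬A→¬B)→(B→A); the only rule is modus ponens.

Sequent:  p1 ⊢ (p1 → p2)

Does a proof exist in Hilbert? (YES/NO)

Truth-table refutation:
  v=000: Γ:[p1=F] Δ:[(p1 → p2)=T] refutes=False
  v=001: Γ:[p1=F] Δ:[(p1 → p2)=T] refutes=False
  v=010: Γ:[p1=T] Δ:[(p1 → p2)=F] refutes=True  ← countermodel

Result: NO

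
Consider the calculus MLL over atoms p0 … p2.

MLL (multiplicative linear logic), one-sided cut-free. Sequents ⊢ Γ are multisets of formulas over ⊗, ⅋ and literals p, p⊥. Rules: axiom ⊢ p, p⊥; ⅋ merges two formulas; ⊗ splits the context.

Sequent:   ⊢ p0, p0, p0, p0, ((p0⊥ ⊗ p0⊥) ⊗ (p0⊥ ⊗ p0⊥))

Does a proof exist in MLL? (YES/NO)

Proof tree:
[⊗]  ⊢ p0, p0, p0, p0, ((p0⊥ ⊗ p0⊥) ⊗ (p0⊥ ⊗ p0⊥))
  [⊗]  ⊢ p0, p0, (p0⊥ ⊗ p0⊥)
    [Ax]  ⊢ p0, p0⊥
    [Ax]  ⊢ p0, p0⊥
  [⊗]  ⊢ p0, p0, (p0⊥ ⊗ p0⊥)
    [Ax]  ⊢ p0, p0⊥
    [Ax]  ⊢ p0, p0⊥

Result: YES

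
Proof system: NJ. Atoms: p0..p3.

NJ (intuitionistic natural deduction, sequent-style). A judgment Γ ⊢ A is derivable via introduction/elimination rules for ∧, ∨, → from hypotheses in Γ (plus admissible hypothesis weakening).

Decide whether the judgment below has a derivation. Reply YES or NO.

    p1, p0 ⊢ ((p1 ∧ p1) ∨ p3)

Derivation (root first):
[∨I₁] p1, p0 ⊢ ((p1 ∧ p1) ∨ p3)
  [∧I] p1, p0 ⊢ (p1 ∧ p1)
    [Wk] p1, p0, p1 ⊢ p1
      [Wk] p1, p0 ⊢ p1
        [Ax] p1 ⊢ p1
    [Wk] p1, p0, p1 ⊢ p1
      [Wk] p1, p0 ⊢ p1
        [Ax] p1 ⊢ p1

Result: YES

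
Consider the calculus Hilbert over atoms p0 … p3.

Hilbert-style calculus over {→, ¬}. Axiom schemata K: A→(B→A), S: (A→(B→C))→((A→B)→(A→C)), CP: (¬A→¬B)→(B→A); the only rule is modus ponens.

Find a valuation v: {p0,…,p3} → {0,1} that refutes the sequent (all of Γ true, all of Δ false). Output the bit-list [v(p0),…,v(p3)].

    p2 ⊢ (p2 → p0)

Enumerate valuations to refute Γ ⊢ Δ:
  v=0000: Γ:[p2=F] Δ:[(p2 → p0)=T] refutes=False
  v=0001: Γ:[p2=F] Δ:[(p2 → p0)=T] refutes=False
  v=0010: Γ:[p2=T] Δ:[(p2 → p0)=F] refutes=True  ← countermodel

Result: [0, 0, 1, 0]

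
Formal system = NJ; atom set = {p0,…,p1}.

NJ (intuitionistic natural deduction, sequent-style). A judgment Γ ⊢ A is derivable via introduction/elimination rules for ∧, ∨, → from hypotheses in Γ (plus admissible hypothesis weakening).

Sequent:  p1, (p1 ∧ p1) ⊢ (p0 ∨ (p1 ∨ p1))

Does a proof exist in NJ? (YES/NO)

Derivation trace:
[∨I₂] p1, (p1 ∧ p1) ⊢ (p0 ∨ (p1 ∨ p1))
  [∨I₁] p1, (p1 ∧ p1) ⊢ (p1 ∨ p1)
    [Wk] p1, (p1 ∧ p1) ⊢ p1
      [Ax] p1 ⊢ p1

Result: YES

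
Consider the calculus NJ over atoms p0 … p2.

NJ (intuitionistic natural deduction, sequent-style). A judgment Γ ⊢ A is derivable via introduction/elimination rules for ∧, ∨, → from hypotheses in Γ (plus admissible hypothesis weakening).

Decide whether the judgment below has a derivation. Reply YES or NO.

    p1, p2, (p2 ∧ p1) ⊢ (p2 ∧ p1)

Derivation (root first):
[Wk] p1, p2, (p2 ∧ p1) ⊢ (p2 ∧ p1)
  [∧I] p1, p2 ⊢ (p2 ∧ p1)
    [Ax] p2 ⊢ p2
    [Ax] p1 ⊢ p1

Result: YES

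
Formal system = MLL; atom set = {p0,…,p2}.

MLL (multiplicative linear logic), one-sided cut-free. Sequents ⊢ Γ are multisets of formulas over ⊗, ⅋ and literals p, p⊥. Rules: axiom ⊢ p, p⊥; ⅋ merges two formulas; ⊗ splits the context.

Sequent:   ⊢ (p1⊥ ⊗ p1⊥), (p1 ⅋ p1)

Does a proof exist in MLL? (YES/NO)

Derivation trace:
[⅋]  ⊢ (p1⊥ ⊗ p1⊥), (p1 ⅋ p1)
  [⊗]  ⊢ p1, p1, (p1⊥ ⊗ p1⊥)
    [Ax]  ⊢ p1, p1⊥
    [Ax]  ⊢ p1, p1⊥

Result: YES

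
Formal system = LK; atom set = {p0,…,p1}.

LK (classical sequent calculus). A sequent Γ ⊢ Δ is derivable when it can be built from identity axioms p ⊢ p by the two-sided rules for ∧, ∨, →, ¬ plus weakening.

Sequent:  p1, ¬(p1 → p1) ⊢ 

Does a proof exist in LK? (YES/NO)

Proof tree:
[¬L] p1, ¬(p1 → p1) ⊢ 
  [WL] p1 ⊢ (p1 → p1)
    [→R]  ⊢ (p1 → p1)
      [Ax] p1 ⊢ p1

Result: YES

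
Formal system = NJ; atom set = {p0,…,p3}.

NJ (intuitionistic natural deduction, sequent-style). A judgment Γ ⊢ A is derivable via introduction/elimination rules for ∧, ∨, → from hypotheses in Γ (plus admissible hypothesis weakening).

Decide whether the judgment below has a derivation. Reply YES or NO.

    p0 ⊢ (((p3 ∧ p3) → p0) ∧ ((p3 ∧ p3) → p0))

Derivation trace:
[∧I] p0 ⊢ (((p3 ∧ p3) → p0) ∧ ((p3 ∧ p3) → p0))
  [→I] p0 ⊢ ((p3 ∧ p3) → p0)
    [Wk] p0, (p3 ∧ p3) ⊢ p0
      [Ax] p0 ⊢ p0
  [→I] p0 ⊢ ((p3 ∧ p3) → p0)
    [Wk] p0, (p3 ∧ p3) ⊢ p0
      [Ax] p0 ⊢ p0

Result: YES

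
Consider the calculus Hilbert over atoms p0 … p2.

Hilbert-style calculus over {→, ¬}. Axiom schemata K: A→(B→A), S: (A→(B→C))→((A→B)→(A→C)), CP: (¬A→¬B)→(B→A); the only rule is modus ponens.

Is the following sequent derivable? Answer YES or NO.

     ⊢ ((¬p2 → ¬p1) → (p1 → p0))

Enumerate valuations to refute Γ ⊢ Δ:
  v=000: Γ:[] Δ:[((¬p2 → ¬p1) → (p1 → p0))=T] refutes=False
  v=001: Γ:[] Δ:[((¬p2 → ¬p1) → (p1 → p0))=T] refutes=False
  v=010: Γ:[] Δ:[((¬p2 → ¬p1) → (p1 → p0))=T] refutes=False
  v=011: Γ:[] Δ:[((¬p2 → ¬p1) → (p1 → p0))=F] refutes=True  ← countermodel

Result: NO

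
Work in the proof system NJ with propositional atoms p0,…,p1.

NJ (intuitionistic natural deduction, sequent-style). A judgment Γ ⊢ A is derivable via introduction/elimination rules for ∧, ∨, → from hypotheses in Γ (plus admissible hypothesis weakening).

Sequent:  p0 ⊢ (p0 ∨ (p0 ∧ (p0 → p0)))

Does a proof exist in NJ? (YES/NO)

Proof tree:
[∨I₂] p0 ⊢ (p0 ∨ (p0 ∧ (p0 → p0)))
  [∧I] p0 ⊢ (p0 ∧ (p0 → p0))
    [Wk] p0, p0 ⊢ p0
      [Ax] p0 ⊢ p0
    [→I] p0 ⊢ (p0 → p0)
      [Wk] p0, p0 ⊢ p0
        [Ax] p0 ⊢ p0

Result: YES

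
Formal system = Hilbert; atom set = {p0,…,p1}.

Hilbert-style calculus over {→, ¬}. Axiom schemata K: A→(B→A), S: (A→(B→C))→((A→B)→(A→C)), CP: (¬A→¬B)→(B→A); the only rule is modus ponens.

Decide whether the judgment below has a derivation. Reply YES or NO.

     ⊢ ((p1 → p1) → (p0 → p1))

Truth-table refutation:
  v=00: Γ:[] Δ:[((p1 → p1) → (p0 → p1))=T] refutes=False
  v=01: Γ:[] Δ:[((p1 → p1) → (p0 → p1))=T] refutes=False
  v=10: Γ:[] Δ:[((p1 → p1) → (p0 → p1))=F] refutes=True  ← countermodel

Result: NO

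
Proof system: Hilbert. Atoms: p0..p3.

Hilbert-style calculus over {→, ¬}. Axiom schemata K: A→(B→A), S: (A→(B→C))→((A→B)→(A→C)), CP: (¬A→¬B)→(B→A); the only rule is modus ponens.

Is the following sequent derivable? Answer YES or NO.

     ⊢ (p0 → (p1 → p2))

Enumerate valuations to refute Γ ⊢ Δ:
  v=0000: Γ:[] Δ:[(p0 → (p1 → p2))=T] refutes=False
  v=0001: Γ:[] Δ:[(p0 → (p1 → p2))=T] refutes=False
  v=0010: Γ:[] Δ:[(p0 → (p1 → p2))=T] refutes=False
  v=0011: Γ:[] Δ:[(p0 → (p1 → p2))=T] refutes=False
  v=0100: Γ:[] Δ:[(p0 → (p1 → p2))=T] refutes=False
  v=0101: Γ:[] Δ:[(p0 → (p1 → p2))=T] refutes=False
  v=0110: Γ:[] Δ:[(p0 → (p1 → p2))=T] refutes=False
  v=0111: Γ:[] Δ:[(p0 → (p1 → p2))=T] refutes=False
  v=1000: Γ:[] Δ:[(p0 → (p1 → p2))=T] refutes=False
  v=1001: Γ:[] Δ:[(p0 → (p1 → p2))=T] refutes=False
  v=1010: Γ:[] Δ:[(p0 → (p1 → p2))=T] refutes=False
  v=1011: Γ:[] Δ:[(p0 → (p1 → p2))=T] refutes=False
  v=1100: Γ:[] Δ:[(p0 → (p1 → p2))=F] refutes=True  ← countermodel

Result: NO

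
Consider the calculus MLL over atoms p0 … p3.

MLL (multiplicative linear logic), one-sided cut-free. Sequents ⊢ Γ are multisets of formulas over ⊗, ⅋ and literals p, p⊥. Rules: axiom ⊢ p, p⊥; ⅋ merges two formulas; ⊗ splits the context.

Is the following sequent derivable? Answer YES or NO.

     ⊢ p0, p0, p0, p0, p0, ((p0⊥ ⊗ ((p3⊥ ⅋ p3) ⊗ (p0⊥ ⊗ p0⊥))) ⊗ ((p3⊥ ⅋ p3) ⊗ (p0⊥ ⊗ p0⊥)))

Proof tree:
[⊗]  ⊢ p0, p0, p0, p0, p0, ((p0⊥ ⊗ ((p3⊥ ⅋ p3) ⊗ (p0⊥ ⊗ p0⊥))) ⊗ ((p3⊥ ⅋ p3) ⊗ (p0⊥ ⊗ p0⊥)))
  [⊗]  ⊢ p0, p0, p0, (p0⊥ ⊗ ((p3⊥ ⅋ p3) ⊗ (p0⊥ ⊗ p0⊥)))
    [Ax]  ⊢ p0, p0⊥
    [⊗]  ⊢ p0, p0, ((p3⊥ ⅋ p3) ⊗ (p0⊥ ⊗ p0⊥))
      [⅋]  ⊢ (p3⊥ ⅋ p3)
        [Ax]  ⊢ p3, p3⊥
      [⊗]  ⊢ p0, p0, (p0⊥ ⊗ p0⊥)
        [Ax]  ⊢ p0, p0⊥
        [Ax]  ⊢ p0, p0⊥
  [⊗]  ⊢ p0, p0, ((p3⊥ ⅋ p3) ⊗ (p0⊥ ⊗ p0⊥))
    [⅋]  ⊢ (p3⊥ ⅋ p3)
      [Ax]  ⊢ p3, p3⊥
    [⊗]  ⊢ p0, p0, (p0⊥ ⊗ p0⊥)
      [Ax]  ⊢ p0, p0⊥
      [Ax]  ⊢ p0, p0⊥

Result: YES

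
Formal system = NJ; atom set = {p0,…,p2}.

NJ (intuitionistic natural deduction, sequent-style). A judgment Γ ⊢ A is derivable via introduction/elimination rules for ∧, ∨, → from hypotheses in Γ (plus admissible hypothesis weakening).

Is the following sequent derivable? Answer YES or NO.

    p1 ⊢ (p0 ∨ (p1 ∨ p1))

Proof tree:
[∨I₂] p1 ⊢ (p0 ∨ (p1 ∨ p1))
  [∨I₁] p1 ⊢ (p1 ∨ p1)
    [Ax] p1 ⊢ p1

Result: YES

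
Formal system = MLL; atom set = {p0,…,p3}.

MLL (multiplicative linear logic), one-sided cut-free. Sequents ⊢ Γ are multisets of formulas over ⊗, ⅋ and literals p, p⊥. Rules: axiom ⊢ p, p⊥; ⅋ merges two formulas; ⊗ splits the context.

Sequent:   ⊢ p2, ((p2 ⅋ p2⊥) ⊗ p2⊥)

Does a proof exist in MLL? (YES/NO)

Proof tree:
[⊗]  ⊢ p2, ((p2 ⅋ p2⊥) ⊗ p2⊥)
  [⅋]  ⊢ (p2 ⅋ p2⊥)
    [Ax]  ⊢ p2, p2⊥
  [Ax]  ⊢ p2, p2⊥

Result: YES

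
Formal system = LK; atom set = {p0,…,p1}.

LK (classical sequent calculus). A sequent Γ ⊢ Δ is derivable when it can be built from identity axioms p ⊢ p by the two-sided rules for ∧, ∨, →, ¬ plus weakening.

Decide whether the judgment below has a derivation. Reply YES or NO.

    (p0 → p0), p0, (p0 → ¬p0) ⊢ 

Derivation trace:
[→L] (p0 → p0), p0, (p0 → ¬p0) ⊢ 
  [→L] p0, (p0 → p0) ⊢ p0
    [Ax] p0 ⊢ p0
    [Ax] p0 ⊢ p0
  [¬L] p0, ¬p0 ⊢ 
    [Ax] p0 ⊢ p0

Result: YES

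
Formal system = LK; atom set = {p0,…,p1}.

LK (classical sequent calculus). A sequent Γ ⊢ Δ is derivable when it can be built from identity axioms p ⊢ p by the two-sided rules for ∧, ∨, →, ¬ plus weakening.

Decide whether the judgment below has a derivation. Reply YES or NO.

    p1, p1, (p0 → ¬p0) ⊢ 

Search for a countermodel by truth-table:
  v=00: Γ:[p1=F, p1=F, (p0 → ¬p0)=T] Δ:[] refutes=False
  v=01: Γ:[p1=T, p1=T, (p0 → ¬p0)=T] Δ:[] refutes=True  ← countermodel

Result: NO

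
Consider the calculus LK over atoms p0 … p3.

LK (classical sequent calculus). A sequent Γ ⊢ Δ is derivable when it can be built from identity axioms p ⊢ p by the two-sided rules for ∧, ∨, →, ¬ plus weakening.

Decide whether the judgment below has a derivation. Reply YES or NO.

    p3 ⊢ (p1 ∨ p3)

Derivation trace:
[∨R] p3 ⊢ (p1 ∨ p3)
  [WR] p3 ⊢ p3, p1
    [Ax] p3 ⊢ p3

Result: YES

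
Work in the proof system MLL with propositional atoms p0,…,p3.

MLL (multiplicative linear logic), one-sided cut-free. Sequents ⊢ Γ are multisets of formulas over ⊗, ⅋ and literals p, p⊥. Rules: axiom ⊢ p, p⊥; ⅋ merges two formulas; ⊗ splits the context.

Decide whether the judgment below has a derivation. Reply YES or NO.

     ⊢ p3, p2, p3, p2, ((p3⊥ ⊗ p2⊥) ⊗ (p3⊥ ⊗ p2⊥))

Derivation trace:
[⊗]  ⊢ p3, p2, p3, p2, ((p3⊥ ⊗ p2⊥) ⊗ (p3⊥ ⊗ p2⊥))
  [⊗]  ⊢ p3, p2, (p3⊥ ⊗ p2⊥)
    [Ax]  ⊢ p3, p3⊥
    [Ax]  ⊢ p2, p2⊥
  [⊗]  ⊢ p3, p2, (p3⊥ ⊗ p2⊥)
    [Ax]  ⊢ p3, p3⊥
    [Ax]  ⊢ p2, p2⊥

Result: YES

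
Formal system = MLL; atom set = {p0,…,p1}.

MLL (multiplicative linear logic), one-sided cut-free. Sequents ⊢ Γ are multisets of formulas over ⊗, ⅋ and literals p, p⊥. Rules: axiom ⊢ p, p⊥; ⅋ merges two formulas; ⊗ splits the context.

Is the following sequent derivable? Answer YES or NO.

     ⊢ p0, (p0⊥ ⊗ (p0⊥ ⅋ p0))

Proof tree:
[⊗]  ⊢ p0, (p0⊥ ⊗ (p0⊥ ⅋ p0))
  [Ax]  ⊢ p0, p0⊥
  [⅋]  ⊢ (p0⊥ ⅋ p0)
    [Ax]  ⊢ p0, p0⊥

Result: YES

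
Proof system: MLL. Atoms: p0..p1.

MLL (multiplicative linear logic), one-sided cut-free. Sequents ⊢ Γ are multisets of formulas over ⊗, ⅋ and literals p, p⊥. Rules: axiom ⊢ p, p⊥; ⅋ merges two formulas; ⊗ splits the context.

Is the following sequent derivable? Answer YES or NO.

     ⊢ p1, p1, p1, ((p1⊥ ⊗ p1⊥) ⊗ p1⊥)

Derivation trace:
[⊗]  ⊢ p1, p1, p1, ((p1⊥ ⊗ p1⊥) ⊗ p1⊥)
  [⊗]  ⊢ p1, p1, (p1⊥ ⊗ p1⊥)
    [Ax]  ⊢ p1, p1⊥
    [Ax]  ⊢ p1, p1⊥
  [Ax]  ⊢ p1, p1⊥

Result: YES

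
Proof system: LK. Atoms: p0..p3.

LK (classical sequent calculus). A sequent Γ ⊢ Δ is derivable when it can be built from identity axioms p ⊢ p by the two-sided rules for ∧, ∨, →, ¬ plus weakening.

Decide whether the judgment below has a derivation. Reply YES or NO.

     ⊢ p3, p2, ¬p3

Proof tree:
[¬R]  ⊢ p3, p2, ¬p3
  [WR] p3 ⊢ p3, p2
    [Ax] p3 ⊢ p3

Result: YES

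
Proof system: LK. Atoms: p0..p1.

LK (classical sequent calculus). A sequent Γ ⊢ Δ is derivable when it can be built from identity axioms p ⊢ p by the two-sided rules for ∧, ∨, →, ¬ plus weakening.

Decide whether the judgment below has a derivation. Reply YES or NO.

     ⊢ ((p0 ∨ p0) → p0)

Proof tree:
[→R]  ⊢ ((p0 ∨ p0) → p0)
  [∨L] (p0 ∨ p0) ⊢ p0
    [Ax] p0 ⊢ p0
    [Ax] p0 ⊢ p0

Result: YES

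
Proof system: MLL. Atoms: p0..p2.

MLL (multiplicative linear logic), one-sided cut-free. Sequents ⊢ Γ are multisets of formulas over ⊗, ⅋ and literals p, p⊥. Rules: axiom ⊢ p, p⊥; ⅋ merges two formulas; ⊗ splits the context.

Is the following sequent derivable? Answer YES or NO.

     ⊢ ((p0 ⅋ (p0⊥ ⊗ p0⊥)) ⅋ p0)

Derivation (root first):
[⅋]  ⊢ ((p0 ⅋ (p0⊥ ⊗ p0⊥)) ⅋ p0)
  [⅋]  ⊢ p0, (p0 ⅋ (p0⊥ ⊗ p0⊥))
    [⊗]  ⊢ p0, p0, (p0⊥ ⊗ p0⊥)
      [Ax]  ⊢ p0, p0⊥
      [Ax]  ⊢ p0, p0⊥

Result: YES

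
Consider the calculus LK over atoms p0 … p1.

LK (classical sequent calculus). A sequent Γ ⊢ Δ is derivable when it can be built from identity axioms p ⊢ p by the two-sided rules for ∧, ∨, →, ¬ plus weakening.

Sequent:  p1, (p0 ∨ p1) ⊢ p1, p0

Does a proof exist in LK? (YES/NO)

Proof tree:
[∨L] p1, (p0 ∨ p1) ⊢ p1, p0
  [Ax] p0 ⊢ p0
  [WL] p1, p1 ⊢ p1, p0
    [WR] p1 ⊢ p1, p0
      [Ax] p1 ⊢ p1

Result: YES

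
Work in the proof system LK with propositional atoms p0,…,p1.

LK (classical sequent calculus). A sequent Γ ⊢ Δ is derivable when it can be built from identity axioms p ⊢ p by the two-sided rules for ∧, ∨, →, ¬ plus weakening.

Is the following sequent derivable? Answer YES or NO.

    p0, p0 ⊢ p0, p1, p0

Derivation trace:
[WL] p0, p0 ⊢ p0, p1, p0
  [WR] p0 ⊢ p0, p1, p0
    [WR] p0 ⊢ p0, p1
      [Ax] p0 ⊢ p0

Result: YES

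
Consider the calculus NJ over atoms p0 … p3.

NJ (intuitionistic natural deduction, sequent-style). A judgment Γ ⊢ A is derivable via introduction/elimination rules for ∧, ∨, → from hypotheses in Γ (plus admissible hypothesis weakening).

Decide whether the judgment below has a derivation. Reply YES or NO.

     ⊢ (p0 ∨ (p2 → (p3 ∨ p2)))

Proof tree:
[∨I₂]  ⊢ (p0 ∨ (p2 → (p3 ∨ p2)))
  [→I]  ⊢ (p2 → (p3 ∨ p2))
    [∨I₂] p2 ⊢ (p3 ∨ p2)
      [Ax] p2 ⊢ p2

Result: YES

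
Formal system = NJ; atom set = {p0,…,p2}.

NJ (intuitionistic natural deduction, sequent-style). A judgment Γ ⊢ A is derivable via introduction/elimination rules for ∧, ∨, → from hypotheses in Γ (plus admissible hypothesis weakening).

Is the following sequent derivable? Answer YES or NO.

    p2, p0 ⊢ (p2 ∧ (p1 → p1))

Proof tree:
[∧I] p2, p0 ⊢ (p2 ∧ (p1 → p1))
  [Wk] p2, p0 ⊢ p2
    [Ax] p2 ⊢ p2
  [→I]  ⊢ (p1 → p1)
    [Ax] p1 ⊢ p1

Result: YES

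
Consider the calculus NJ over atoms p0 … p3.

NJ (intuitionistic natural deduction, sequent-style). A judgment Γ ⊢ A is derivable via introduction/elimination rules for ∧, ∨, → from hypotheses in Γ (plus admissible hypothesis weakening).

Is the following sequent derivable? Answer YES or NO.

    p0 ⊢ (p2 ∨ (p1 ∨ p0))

Derivation (root first):
[∨I₂] p0 ⊢ (p2 ∨ (p1 ∨ p0))
  [∨I₂] p0 ⊢ (p1 ∨ p0)
    [Ax] p0 ⊢ p0

Result: YES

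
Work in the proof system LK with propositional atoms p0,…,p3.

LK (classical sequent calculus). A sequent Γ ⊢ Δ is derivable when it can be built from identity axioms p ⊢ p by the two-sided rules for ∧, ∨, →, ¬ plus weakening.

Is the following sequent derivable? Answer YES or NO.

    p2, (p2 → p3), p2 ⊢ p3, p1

Derivation (root first):
[WL] p2, (p2 → p3), p2 ⊢ p3, p1
  [WR] p2, (p2 → p3) ⊢ p3, p1
    [→L] p2, (p2 → p3) ⊢ p3
      [Ax] p2 ⊢ p2
      [Ax] p3 ⊢ p3

Result: YES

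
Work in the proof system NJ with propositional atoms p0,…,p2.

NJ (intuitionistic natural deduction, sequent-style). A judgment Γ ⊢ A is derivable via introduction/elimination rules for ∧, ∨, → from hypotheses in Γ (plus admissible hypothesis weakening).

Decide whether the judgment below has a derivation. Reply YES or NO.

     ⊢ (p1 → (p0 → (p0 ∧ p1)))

Proof tree:
[→I]  ⊢ (p1 → (p0 → (p0 ∧ p1)))
  [→I] p1 ⊢ (p0 → (p0 ∧ p1))
    [∧I] p1, p0 ⊢ (p0 ∧ p1)
      [Ax] p0 ⊢ p0
      [Ax] p1 ⊢ p1

Result: YES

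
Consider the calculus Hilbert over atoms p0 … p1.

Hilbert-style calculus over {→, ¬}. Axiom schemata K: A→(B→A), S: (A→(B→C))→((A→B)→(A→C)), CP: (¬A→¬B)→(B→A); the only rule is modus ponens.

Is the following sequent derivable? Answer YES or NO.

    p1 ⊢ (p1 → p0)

Search for a countermodel by truth-table:
  v=00: Γ:[p1=F] Δ:[(p1 → p0)=T] refutes=False
  v=01: Γ:[p1=T] Δ:[(p1 → p0)=F] refutes=True  ← countermodel

Result: NO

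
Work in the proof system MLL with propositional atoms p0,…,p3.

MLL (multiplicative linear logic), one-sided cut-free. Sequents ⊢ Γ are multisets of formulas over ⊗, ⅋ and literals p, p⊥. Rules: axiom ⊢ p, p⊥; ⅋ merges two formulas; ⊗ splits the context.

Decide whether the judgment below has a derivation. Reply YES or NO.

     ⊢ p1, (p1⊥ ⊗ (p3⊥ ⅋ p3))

Derivation (root first):
[⊗]  ⊢ p1, (p1⊥ ⊗ (p3⊥ ⅋ p3))
  [Ax]  ⊢ p1, p1⊥
  [⅋]  ⊢ (p3⊥ ⅋ p3)
    [Ax]  ⊢ p3, p3⊥

Result: YES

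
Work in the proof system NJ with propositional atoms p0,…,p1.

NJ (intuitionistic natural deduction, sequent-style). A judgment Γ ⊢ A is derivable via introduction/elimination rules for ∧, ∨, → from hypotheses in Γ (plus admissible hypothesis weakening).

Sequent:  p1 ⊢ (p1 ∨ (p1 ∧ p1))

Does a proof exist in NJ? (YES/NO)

Derivation trace:
[∨I₂] p1 ⊢ (p1 ∨ (p1 ∧ p1))
  [∧I] p1 ⊢ (p1 ∧ p1)
    [Ax] p1 ⊢ p1
    [Ax] p1 ⊢ p1

Result: YES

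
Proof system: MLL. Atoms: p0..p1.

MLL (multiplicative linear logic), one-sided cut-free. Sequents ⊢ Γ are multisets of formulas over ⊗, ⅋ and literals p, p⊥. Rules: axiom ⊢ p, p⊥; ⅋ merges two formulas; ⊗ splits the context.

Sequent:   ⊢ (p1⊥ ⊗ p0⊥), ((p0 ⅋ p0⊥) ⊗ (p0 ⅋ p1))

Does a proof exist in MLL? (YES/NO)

Proof tree:
[⊗]  ⊢ (p1⊥ ⊗ p0⊥), ((p0 ⅋ p0⊥) ⊗ (p0 ⅋ p1))
  [⅋]  ⊢ (p0 ⅋ p0⊥)
    [Ax]  ⊢ p0, p0⊥
  [⅋]  ⊢ (p1⊥ ⊗ p0⊥), (p0 ⅋ p1)
    [⊗]  ⊢ p1, p0, (p1⊥ ⊗ p0⊥)
      [Ax]  ⊢ p1, p1⊥
      [Ax]  ⊢ p0, p0⊥

Result: YES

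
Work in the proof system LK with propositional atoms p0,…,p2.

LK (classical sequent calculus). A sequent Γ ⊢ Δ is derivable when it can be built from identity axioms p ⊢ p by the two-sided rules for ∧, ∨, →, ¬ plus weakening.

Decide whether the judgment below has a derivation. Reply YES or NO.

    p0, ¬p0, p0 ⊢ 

Derivation (root first):
[WL] p0, ¬p0, p0 ⊢ 
  [¬L] p0, ¬p0 ⊢ 
    [Ax] p0 ⊢ p0

Result: YES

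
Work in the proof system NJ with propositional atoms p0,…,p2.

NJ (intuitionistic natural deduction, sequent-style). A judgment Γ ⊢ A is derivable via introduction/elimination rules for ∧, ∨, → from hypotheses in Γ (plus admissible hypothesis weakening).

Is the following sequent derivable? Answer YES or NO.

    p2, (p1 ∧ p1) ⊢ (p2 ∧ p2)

Derivation trace:
[Wk] p2, (p1 ∧ p1) ⊢ (p2 ∧ p2)
  [∧I] p2 ⊢ (p2 ∧ p2)
    [Ax] p2 ⊢ p2
    [Ax] p2 ⊢ p2

Result: YES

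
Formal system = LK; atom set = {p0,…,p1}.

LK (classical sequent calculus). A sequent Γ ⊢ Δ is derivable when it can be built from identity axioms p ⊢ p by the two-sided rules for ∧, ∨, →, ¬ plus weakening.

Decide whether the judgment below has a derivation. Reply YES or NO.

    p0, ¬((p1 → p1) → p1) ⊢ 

Search for a countermodel by truth-table:
  v=00: Γ:[p0=F, ¬((p1 → p1) → p1)=T] Δ:[] refutes=False
  v=01: Γ:[p0=F, ¬((p1 → p1) → p1)=F] Δ:[] refutes=False
  v=10: Γ:[p0=T, ¬((p1 → p1) → p1)=T] Δ:[] refutes=True  ← countermodel

Result: NO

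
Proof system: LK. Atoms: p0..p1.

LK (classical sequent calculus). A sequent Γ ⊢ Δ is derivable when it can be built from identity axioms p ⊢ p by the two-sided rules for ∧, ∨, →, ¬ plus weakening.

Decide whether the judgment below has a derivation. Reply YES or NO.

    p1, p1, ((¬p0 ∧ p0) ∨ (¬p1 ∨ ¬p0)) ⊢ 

Truth-table refutation:
  v=00: Γ:[p1=F, p1=F, ((¬p0 ∧ p0) ∨ (¬p1 ∨ ¬p0))=T] Δ:[] refutes=False
  v=01: Γ:[p1=T, p1=T, ((¬p0 ∧ p0) ∨ (¬p1 ∨ ¬p0))=T] Δ:[] refutes=True  ← countermodel

Result: NO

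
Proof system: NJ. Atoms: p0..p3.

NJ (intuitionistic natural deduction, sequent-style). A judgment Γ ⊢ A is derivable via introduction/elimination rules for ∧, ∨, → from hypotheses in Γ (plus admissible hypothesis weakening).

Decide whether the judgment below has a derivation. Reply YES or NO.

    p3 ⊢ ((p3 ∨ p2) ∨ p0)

Proof tree:
[∨I₁] p3 ⊢ ((p3 ∨ p2) ∨ p0)
  [∨I₁] p3 ⊢ (p3 ∨ p2)
    [Ax] p3 ⊢ p3

Result: YES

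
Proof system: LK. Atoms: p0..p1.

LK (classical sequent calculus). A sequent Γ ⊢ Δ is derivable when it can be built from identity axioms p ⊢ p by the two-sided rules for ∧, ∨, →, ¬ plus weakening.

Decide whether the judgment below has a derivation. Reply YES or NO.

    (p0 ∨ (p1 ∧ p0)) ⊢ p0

Proof tree:
[∨L] (p0 ∨ (p1 ∧ p0)) ⊢ p0
  [Ax] p0 ⊢ p0
  [∧L] (p1 ∧ p0) ⊢ p0
    [WL] p0, p1 ⊢ p0
      [Ax] p0 ⊢ p0

Result: YES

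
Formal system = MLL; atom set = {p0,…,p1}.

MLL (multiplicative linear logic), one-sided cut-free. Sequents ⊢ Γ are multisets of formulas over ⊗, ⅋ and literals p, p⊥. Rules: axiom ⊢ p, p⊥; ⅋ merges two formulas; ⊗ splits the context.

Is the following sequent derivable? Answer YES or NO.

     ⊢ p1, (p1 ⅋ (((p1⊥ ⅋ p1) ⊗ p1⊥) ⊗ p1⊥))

Derivation (root first):
[⅋]  ⊢ p1, (p1 ⅋ (((p1⊥ ⅋ p1) ⊗ p1⊥) ⊗ p1⊥))
  [⊗]  ⊢ p1, p1, (((p1⊥ ⅋ p1) ⊗ p1⊥) ⊗ p1⊥)
    [⊗]  ⊢ p1, ((p1⊥ ⅋ p1) ⊗ p1⊥)
      [⅋]  ⊢ (p1⊥ ⅋ p1)
        [Ax]  ⊢ p1, p1⊥
      [Ax]  ⊢ p1, p1⊥
    [Ax]  ⊢ p1, p1⊥

Result: YES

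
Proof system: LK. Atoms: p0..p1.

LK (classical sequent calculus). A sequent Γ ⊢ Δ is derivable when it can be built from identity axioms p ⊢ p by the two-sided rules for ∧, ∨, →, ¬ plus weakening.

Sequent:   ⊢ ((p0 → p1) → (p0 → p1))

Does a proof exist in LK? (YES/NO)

Proof tree:
[→R]  ⊢ ((p0 → p1) → (p0 → p1))
  [→R] (p0 → p1) ⊢ (p0 → p1)
    [→L] p0, (p0 → p1) ⊢ p1
      [Ax] p0 ⊢ p0
      [Ax] p1 ⊢ p1

Result: YES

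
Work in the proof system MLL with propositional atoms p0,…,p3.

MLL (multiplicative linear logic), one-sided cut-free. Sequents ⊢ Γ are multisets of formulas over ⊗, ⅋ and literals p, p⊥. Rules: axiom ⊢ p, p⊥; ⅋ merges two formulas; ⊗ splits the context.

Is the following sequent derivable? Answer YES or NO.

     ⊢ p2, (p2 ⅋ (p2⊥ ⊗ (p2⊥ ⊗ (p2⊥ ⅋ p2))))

Derivation (root first):
[⅋]  ⊢ p2, (p2 ⅋ (p2⊥ ⊗ (p2⊥ ⊗ (p2⊥ ⅋ p2))))
  [⊗]  ⊢ p2, p2, (p2⊥ ⊗ (p2⊥ ⊗ (p2⊥ ⅋ p2)))
    [Ax]  ⊢ p2, p2⊥
    [⊗]  ⊢ p2, (p2⊥ ⊗ (p2⊥ ⅋ p2))
      [Ax]  ⊢ p2, p2⊥
      [⅋]  ⊢ (p2⊥ ⅋ p2)
        [Ax]  ⊢ p2, p2⊥

Result: YES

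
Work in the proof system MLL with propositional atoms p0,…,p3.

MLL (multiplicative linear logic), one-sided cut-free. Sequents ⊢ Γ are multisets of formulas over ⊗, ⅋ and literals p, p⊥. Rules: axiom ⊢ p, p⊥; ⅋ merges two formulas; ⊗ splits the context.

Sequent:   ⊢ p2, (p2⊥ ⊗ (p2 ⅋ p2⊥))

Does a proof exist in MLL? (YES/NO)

Proof tree:
[⊗]  ⊢ p2, (p2⊥ ⊗ (p2 ⅋ p2⊥))
  [Ax]  ⊢ p2, p2⊥
  [⅋]  ⊢ (p2 ⅋ p2⊥)
    [Ax]  ⊢ p2, p2⊥

Result: YES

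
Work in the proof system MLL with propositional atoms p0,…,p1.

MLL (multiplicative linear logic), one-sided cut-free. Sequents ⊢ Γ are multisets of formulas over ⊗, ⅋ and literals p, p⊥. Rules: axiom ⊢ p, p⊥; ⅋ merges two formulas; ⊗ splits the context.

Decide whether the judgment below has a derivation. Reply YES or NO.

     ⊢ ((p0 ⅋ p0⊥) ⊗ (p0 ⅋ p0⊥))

Proof tree:
[⊗]  ⊢ ((p0 ⅋ p0⊥) ⊗ (p0 ⅋ p0⊥))
  [⅋]  ⊢ (p0 ⅋ p0⊥)
    [Ax]  ⊢ p0, p0⊥
  [⅋]  ⊢ (p0 ⅋ p0⊥)
    [Ax]  ⊢ p0, p0⊥

Result: YES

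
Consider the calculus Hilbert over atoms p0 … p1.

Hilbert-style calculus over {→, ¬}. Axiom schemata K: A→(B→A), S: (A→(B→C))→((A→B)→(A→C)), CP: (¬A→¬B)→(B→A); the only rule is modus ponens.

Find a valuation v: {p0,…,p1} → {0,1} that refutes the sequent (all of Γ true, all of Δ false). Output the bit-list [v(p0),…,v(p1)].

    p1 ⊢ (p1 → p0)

Truth-table refutation:
  v=00: Γ:[p1=F] Δ:[(p1 → p0)=T] refutes=False
  v=01: Γ:[p1=T] Δ:[(p1 → p0)=F] refutes=True  ← countermodel

Result: [0, 1]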